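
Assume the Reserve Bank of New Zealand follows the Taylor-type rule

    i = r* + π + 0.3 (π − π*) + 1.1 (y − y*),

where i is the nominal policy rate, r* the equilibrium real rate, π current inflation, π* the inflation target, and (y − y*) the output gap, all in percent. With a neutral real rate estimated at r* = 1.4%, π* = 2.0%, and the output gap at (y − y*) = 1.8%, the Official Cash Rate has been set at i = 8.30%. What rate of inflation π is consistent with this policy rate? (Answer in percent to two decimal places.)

Collecting π: i = r* + (1 + 0.3) π − 0.3 π* + 1.1 (y − y*)
1.3 π = 8.30 − 1.4 + 0.3 × 2.0 − 1.1 × 1.8 = 5.52
π = 5.52 / 1.3 = 4.25

4.25%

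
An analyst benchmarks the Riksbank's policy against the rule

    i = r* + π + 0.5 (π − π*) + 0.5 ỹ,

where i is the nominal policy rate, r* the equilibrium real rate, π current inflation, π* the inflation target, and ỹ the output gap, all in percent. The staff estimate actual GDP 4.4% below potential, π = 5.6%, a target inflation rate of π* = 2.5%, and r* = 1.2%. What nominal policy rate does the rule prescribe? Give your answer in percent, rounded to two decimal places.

Output 4.4% below potential → ỹ = -4.4.
i = 1.2 + 5.6 + 0.5 × (5.6 − 2.5) + 0.5 × (-4.4)
   = 1.2 + 5.6 + 1.55 − 2.2 = 6.15

6.15%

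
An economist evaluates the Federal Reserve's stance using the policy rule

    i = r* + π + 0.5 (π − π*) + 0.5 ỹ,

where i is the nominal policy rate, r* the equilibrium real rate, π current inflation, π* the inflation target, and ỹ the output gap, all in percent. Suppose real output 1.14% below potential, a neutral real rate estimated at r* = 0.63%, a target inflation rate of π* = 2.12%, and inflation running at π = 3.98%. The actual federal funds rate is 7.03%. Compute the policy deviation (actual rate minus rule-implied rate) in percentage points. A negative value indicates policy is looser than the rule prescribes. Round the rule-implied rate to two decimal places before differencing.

2.06 pp

Output 1.14% below potential → ỹ = -1.14.
i = 0.63 + 3.98 + 0.5 × (3.98 − 2.12) + 0.5 × (-1.14)
   = 0.63 + 3.98 + 0.93 − 0.57 = 4.97
Deviation = 7.03 − 4.97 = 2.06 pp.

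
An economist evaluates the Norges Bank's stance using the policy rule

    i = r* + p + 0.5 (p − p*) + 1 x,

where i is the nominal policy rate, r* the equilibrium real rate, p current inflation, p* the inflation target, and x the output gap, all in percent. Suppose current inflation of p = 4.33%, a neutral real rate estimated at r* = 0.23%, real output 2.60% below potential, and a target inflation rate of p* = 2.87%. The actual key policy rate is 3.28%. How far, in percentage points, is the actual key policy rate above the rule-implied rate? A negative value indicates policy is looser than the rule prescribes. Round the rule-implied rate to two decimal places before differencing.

0.59 pp

Output 2.60% below potential → x = -2.60.
i = 0.23 + 4.33 + 0.5 × (4.33 − 2.87) + 1 × (-2.60)
   = 0.23 + 4.33 + 0.73 − 2.6 = 2.69
Deviation = 3.28 − 2.69 = 0.59 pp.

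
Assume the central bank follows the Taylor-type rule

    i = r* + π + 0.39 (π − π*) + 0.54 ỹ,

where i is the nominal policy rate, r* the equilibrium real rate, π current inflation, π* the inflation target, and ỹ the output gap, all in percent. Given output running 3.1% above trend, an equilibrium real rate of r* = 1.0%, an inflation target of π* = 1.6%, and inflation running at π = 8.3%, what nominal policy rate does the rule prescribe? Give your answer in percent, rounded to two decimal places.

Output 3.1% above potential → ỹ = 3.1.
i = 1.0 + 8.3 + 0.39 × (8.3 − 1.6) + 0.54 × 3.1
   = 1.0 + 8.3 + 2.613 + 1.674 = 13.59

13.59%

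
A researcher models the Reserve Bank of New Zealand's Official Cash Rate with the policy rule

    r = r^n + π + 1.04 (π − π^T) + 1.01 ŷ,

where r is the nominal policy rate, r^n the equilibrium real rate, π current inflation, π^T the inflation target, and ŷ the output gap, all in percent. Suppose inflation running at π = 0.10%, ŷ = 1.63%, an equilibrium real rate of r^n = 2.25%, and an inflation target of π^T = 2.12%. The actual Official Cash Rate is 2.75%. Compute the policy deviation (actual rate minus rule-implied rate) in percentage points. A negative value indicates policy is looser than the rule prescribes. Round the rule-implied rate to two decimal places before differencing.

0.85 pp

r = 2.25 + 0.10 + 1.04 × (0.10 − 2.12) + 1.01 × 1.63
   = 2.25 + 0.1 − 2.1008 + 1.6463 = 1.90
Deviation = 2.75 − 1.90 = 0.85 pp.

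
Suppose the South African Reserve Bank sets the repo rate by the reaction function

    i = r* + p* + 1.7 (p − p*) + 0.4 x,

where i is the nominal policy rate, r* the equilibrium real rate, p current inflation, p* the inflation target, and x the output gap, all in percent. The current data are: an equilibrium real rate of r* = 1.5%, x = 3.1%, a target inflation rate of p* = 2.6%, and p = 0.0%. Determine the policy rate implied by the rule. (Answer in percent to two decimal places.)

i = 1.5 + 2.6 + 1.7 × (0.0 − 2.6) + 0.4 × 3.1
   = 1.5 + 2.6 − 4.42 + 1.24 = 0.92

0.92%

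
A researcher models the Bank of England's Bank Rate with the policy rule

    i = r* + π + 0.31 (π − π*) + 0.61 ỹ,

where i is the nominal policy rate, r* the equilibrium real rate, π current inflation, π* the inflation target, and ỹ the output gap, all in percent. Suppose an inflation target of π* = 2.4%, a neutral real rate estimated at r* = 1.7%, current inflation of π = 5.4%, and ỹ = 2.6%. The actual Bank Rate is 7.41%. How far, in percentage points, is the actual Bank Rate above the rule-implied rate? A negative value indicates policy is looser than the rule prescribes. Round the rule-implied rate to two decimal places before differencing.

-2.21 pp

i = 1.7 + 5.4 + 0.31 × (5.4 − 2.4) + 0.61 × 2.6
   = 1.7 + 5.4 + 0.93 + 1.586 = 9.62
Deviation = 7.41 − 9.62 = -2.21 pp.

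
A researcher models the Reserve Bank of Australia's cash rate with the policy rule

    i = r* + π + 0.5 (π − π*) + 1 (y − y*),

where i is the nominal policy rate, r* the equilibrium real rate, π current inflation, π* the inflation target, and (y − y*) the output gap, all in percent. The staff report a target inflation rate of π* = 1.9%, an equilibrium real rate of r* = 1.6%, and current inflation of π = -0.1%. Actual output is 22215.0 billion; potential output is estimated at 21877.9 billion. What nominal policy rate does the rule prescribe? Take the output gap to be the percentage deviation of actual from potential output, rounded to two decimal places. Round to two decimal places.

Output gap = 100 × (22215.0 − 21877.9) / 21877.9 = 1.54%.
i = 1.60 + (-0.10) + 0.5 × (-0.10 − 1.90) + 1 × 1.54
   = 1.60 − 0.1 − 1 + 1.54 = 2.04

2.04%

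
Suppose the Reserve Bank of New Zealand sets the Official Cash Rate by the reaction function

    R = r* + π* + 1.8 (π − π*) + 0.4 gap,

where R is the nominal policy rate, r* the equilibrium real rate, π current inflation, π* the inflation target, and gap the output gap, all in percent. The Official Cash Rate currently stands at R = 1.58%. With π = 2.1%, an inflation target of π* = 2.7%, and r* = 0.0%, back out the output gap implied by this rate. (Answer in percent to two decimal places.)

-0.10%

0.4 gap = 1.58 − 0.0 − 2.7 − 1.8 × (2.1 − 2.7) = -0.04
gap = -0.04 / 0.4 = -0.10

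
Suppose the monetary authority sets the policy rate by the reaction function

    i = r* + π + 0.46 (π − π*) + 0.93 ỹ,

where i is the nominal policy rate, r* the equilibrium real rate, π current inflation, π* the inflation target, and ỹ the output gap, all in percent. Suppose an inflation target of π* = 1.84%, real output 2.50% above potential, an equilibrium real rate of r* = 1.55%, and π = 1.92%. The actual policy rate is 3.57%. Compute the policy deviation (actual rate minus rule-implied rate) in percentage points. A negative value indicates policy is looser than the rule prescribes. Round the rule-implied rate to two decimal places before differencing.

Output 2.50% above potential → ỹ = 2.50.
i = 1.55 + 1.92 + 0.46 × (1.92 − 1.84) + 0.93 × 2.50
   = 1.55 + 1.92 + 0.0368 + 2.325 = 5.83
Deviation = 3.57 − 5.83 = -2.26 pp.

-2.26 pp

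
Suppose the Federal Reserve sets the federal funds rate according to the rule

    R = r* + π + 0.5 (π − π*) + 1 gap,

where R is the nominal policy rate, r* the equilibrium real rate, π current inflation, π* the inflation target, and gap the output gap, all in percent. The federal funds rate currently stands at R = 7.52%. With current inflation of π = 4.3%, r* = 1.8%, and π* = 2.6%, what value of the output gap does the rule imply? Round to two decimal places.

1 gap = 7.52 − 1.8 − 4.3 − 0.5 × (4.3 − 2.6) = 0.57
gap = 0.57 / 1 = 0.57

0.57%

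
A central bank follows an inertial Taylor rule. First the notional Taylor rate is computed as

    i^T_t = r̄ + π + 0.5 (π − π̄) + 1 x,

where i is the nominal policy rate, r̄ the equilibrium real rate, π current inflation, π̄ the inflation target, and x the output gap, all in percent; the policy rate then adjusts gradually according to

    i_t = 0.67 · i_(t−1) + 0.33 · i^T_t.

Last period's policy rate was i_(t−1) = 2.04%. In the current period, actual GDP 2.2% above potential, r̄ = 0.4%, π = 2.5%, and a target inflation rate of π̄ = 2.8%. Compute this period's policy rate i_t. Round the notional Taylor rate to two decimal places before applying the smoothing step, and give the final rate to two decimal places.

Output 2.2% above potential → x = 2.2.
i^T_t = 0.4 + 2.5 + 0.5 × (2.5 − 2.8) + 1 × 2.2
   = 0.4 + 2.5 − 0.15 + 2.2 = 4.95
i_t = 0.67 × 2.04 + 0.33 × 4.95 = 1.3668 + 1.6335 = 3.00

3.00%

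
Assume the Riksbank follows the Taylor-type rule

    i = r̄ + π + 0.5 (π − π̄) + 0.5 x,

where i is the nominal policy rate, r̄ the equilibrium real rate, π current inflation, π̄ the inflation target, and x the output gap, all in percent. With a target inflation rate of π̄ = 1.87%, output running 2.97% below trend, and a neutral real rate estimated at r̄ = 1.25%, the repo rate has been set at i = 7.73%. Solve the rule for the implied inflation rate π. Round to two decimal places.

5.93%

Output 2.97% below potential → x = -2.97.
Collecting π: i = r̄ + (1 + 0.5) π − 0.5 π̄ + 0.5 x
1.5 π = 7.73 − 1.25 + 0.5 × 1.87 − 0.5 × (-2.97) = 8.9
π = 8.9 / 1.5 = 5.93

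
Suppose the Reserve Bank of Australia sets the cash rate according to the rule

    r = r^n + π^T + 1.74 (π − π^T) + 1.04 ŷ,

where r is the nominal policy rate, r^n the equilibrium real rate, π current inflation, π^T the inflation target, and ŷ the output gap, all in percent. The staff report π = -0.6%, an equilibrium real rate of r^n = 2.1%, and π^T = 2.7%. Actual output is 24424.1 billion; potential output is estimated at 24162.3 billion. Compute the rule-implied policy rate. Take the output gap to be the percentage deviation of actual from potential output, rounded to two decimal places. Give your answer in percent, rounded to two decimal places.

Output gap = 100 × (24424.1 − 24162.3) / 24162.3 = 1.08%.
r = 2.10 + 2.70 + 1.74 × (-0.60 − 2.70) + 1.04 × 1.08
   = 2.10 + 2.7 − 5.742 + 1.1232 = 0.18

0.18%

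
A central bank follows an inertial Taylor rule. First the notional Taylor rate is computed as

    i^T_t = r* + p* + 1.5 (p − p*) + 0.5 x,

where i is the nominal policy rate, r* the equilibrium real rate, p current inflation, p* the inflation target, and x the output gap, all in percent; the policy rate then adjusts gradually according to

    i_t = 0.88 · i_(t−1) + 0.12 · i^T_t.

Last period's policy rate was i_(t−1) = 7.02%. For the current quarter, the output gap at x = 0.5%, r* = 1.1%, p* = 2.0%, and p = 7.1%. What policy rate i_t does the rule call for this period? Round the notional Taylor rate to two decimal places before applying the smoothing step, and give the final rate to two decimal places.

7.50%

i^T_t = 1.1 + 2.0 + 1.5 × (7.1 − 2.0) + 0.5 × 0.5
   = 1.1 + 2 + 7.65 + 0.25 = 11.00
i_t = 0.88 × 7.02 + 0.12 × 11.00 = 6.1776 + 1.32 = 7.50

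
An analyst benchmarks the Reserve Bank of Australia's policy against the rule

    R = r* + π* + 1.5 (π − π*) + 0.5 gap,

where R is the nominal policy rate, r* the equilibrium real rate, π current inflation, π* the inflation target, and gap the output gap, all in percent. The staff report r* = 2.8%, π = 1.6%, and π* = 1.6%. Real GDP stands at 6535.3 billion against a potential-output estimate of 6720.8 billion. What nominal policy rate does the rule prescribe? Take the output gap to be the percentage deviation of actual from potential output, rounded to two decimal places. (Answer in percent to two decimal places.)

Output gap = 100 × (6535.3 − 6720.8) / 6720.8 = -2.76%.
R = 2.80 + 1.60 + 1.5 × (1.60 − 1.60) + 0.5 × (-2.76)
   = 2.80 + 1.6 + 0 − 1.38 = 3.02

3.02%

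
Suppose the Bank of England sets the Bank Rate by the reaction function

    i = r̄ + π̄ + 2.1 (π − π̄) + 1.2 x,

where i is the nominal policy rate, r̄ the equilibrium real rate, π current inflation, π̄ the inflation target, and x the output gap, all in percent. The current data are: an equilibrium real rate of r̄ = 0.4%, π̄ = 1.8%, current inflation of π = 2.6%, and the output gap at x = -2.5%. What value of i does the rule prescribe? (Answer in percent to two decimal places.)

i = 0.4 + 1.8 + 2.1 × (2.6 − 1.8) + 1.2 × (-2.5)
   = 0.4 + 1.8 + 1.68 − 3 = 0.88

0.88%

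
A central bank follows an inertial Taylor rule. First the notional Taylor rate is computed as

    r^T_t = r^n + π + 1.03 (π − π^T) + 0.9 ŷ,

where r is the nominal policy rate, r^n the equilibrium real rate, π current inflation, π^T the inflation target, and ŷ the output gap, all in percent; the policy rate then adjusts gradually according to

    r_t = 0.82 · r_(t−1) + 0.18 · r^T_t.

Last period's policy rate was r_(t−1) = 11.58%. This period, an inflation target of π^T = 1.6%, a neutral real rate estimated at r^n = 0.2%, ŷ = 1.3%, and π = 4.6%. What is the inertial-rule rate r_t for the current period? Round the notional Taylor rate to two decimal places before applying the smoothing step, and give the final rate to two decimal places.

r^T_t = 0.2 + 4.6 + 1.03 × (4.6 − 1.6) + 0.9 × 1.3
   = 0.2 + 4.6 + 3.09 + 1.17 = 9.06
r_t = 0.82 × 11.58 + 0.18 × 9.06 = 9.4956 + 1.6308 = 11.13

11.13%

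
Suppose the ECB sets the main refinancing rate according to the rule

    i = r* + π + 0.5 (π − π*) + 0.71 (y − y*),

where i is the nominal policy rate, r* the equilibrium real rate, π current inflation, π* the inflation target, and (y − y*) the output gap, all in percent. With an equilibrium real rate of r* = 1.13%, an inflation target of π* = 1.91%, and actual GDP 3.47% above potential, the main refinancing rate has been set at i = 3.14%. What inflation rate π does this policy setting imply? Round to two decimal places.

Output 3.47% above potential → (y − y*) = 3.47.
Collecting π: i = r* + (1 + 0.5) π − 0.5 π* + 0.71 (y − y*)
1.5 π = 3.14 − 1.13 + 0.5 × 1.91 − 0.71 × 3.47 = 0.5013
π = 0.5013 / 1.5 = 0.33

0.33%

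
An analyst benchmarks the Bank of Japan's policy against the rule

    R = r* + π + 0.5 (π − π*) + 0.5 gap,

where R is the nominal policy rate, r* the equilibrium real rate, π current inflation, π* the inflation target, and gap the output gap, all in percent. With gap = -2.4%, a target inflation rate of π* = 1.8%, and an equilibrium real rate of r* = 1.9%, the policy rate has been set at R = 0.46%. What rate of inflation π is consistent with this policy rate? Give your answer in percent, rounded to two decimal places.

0.44%

Collecting π: R = r* + (1 + 0.5) π − 0.5 π* + 0.5 gap
1.5 π = 0.46 − 1.9 + 0.5 × 1.8 − 0.5 × (-2.4) = 0.66
π = 0.66 / 1.5 = 0.44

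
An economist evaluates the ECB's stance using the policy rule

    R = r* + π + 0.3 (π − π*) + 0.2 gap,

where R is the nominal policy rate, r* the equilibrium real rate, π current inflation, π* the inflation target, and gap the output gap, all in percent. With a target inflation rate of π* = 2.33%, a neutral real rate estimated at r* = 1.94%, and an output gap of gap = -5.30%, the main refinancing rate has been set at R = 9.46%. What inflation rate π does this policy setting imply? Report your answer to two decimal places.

Collecting π: R = r* + (1 + 0.3) π − 0.3 π* + 0.2 gap
1.3 π = 9.46 − 1.94 + 0.3 × 2.33 − 0.2 × (-5.30) = 9.279
π = 9.279 / 1.3 = 7.14

7.14%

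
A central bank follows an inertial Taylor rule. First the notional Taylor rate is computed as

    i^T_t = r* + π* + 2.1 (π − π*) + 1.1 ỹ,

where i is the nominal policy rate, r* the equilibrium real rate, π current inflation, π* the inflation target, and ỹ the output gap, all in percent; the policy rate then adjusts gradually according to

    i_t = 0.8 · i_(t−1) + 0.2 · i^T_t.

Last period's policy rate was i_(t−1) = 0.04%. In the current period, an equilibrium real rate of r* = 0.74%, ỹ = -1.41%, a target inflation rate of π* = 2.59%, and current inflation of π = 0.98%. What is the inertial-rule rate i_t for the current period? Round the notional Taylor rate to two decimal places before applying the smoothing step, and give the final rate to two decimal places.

-0.29%

i^T_t = 0.74 + 2.59 + 2.1 × (0.98 − 2.59) + 1.1 × (-1.41)
   = 0.74 + 2.59 − 3.381 − 1.551 = -1.60
i_t = 0.8 × 0.04 + 0.2 × (-1.60) = 0.032 − 0.32 = -0.29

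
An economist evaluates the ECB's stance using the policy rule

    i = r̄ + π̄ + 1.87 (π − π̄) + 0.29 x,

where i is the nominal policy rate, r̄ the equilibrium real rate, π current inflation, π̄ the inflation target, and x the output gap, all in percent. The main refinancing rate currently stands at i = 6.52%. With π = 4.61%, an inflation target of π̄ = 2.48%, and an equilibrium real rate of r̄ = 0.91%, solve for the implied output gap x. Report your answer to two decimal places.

-2.94%

0.29 x = 6.52 − 0.91 − 2.48 − 1.87 × (4.61 − 2.48) = -0.8531
x = -0.8531 / 0.29 = -2.94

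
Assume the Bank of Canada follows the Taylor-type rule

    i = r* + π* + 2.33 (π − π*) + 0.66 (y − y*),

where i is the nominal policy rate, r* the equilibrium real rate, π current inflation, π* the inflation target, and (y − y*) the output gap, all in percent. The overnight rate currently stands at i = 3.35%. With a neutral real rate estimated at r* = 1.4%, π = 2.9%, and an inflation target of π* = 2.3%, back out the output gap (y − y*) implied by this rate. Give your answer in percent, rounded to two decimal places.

-2.65%

0.66 (y − y*) = 3.35 − 1.4 − 2.3 − 2.33 × (2.9 − 2.3) = -1.748
(y − y*) = -1.748 / 0.66 = -2.65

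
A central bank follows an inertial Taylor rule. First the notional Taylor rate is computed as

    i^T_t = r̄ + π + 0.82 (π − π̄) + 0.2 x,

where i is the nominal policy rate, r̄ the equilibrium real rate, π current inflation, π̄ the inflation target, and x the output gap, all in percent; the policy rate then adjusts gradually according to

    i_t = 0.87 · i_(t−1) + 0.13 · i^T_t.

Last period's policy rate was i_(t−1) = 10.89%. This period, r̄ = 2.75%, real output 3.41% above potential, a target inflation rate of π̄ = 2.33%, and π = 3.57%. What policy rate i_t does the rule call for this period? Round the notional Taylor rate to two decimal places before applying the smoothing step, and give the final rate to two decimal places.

10.52%

Output 3.41% above potential → x = 3.41.
i^T_t = 2.75 + 3.57 + 0.82 × (3.57 − 2.33) + 0.2 × 3.41
   = 2.75 + 3.57 + 1.0168 + 0.682 = 8.02
i_t = 0.87 × 10.89 + 0.13 × 8.02 = 9.4743 + 1.0426 = 10.52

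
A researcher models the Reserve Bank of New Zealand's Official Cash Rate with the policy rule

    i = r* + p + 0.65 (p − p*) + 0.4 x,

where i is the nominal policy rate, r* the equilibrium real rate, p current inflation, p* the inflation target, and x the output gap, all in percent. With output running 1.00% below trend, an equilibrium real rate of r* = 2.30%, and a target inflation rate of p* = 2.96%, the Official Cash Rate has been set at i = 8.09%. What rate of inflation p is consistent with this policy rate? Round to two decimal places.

4.92%

Output 1.00% below potential → x = -1.00.
Collecting p: i = r* + (1 + 0.65) p − 0.65 p* + 0.4 x
1.65 p = 8.09 − 2.30 + 0.65 × 2.96 − 0.4 × (-1.00) = 8.114
p = 8.114 / 1.65 = 4.92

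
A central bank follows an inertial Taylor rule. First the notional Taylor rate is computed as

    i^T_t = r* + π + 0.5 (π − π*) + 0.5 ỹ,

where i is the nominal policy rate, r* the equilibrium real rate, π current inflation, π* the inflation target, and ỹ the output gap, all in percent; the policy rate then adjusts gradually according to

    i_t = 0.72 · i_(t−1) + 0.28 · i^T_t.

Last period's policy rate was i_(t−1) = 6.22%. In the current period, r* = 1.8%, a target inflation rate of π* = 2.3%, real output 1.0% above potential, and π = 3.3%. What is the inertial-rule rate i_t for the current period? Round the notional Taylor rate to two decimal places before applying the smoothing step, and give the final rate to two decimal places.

6.19%

Output 1.0% above potential → ỹ = 1.0.
i^T_t = 1.8 + 3.3 + 0.5 × (3.3 − 2.3) + 0.5 × 1.0
   = 1.8 + 3.3 + 0.5 + 0.5 = 6.10
i_t = 0.72 × 6.22 + 0.28 × 6.10 = 4.4784 + 1.708 = 6.19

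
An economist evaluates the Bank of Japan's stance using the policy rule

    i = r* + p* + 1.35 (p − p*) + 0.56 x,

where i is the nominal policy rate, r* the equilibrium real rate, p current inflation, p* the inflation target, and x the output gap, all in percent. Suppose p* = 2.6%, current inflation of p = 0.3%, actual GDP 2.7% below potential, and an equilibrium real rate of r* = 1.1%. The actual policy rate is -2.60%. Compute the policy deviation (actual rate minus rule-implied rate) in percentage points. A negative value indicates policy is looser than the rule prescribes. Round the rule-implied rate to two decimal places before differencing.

Output 2.7% below potential → x = -2.7.
i = 1.1 + 2.6 + 1.35 × (0.3 − 2.6) + 0.56 × (-2.7)
   = 1.1 + 2.6 − 3.105 − 1.512 = -0.92
Deviation = -2.60 − (-0.92) = -1.68 pp.

-1.68 pp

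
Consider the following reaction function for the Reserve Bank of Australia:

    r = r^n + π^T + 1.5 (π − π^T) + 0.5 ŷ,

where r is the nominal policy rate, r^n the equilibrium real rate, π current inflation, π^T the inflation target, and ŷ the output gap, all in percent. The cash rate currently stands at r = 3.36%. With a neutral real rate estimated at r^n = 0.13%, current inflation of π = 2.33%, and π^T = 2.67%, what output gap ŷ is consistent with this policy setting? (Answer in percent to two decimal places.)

0.5 ŷ = 3.36 − 0.13 − 2.67 − 1.5 × (2.33 − 2.67) = 1.07
ŷ = 1.07 / 0.5 = 2.14

2.14%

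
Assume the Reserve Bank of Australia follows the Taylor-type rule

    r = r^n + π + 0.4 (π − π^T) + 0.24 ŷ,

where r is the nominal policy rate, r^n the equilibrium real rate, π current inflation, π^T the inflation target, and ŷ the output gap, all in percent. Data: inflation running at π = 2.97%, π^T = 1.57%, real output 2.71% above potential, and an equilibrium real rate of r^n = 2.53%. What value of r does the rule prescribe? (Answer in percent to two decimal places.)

6.71%

Output 2.71% above potential → ŷ = 2.71.
r = 2.53 + 2.97 + 0.4 × (2.97 − 1.57) + 0.24 × 2.71
   = 2.53 + 2.97 + 0.56 + 0.6504 = 6.71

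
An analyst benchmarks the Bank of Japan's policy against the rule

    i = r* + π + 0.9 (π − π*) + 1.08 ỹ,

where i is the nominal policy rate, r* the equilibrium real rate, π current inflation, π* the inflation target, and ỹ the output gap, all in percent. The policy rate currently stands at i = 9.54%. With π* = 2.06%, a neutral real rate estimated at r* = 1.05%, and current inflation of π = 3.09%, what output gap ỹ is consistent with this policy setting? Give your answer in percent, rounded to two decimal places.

1.08 ỹ = 9.54 − 1.05 − 3.09 − 0.9 × (3.09 − 2.06) = 4.473
ỹ = 4.473 / 1.08 = 4.14

4.14%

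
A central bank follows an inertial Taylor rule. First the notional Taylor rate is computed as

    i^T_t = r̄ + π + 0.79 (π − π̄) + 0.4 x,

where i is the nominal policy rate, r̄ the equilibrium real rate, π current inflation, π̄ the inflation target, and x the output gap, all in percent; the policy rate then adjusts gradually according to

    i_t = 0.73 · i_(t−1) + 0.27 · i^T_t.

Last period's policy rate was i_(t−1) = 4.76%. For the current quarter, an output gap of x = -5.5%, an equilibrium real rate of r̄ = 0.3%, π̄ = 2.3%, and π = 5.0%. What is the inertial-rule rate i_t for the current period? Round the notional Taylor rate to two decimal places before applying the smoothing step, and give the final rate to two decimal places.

4.89%

i^T_t = 0.3 + 5.0 + 0.79 × (5.0 − 2.3) + 0.4 × (-5.5)
   = 0.3 + 5 + 2.133 − 2.2 = 5.23
i_t = 0.73 × 4.76 + 0.27 × 5.23 = 3.4748 + 1.4121 = 4.89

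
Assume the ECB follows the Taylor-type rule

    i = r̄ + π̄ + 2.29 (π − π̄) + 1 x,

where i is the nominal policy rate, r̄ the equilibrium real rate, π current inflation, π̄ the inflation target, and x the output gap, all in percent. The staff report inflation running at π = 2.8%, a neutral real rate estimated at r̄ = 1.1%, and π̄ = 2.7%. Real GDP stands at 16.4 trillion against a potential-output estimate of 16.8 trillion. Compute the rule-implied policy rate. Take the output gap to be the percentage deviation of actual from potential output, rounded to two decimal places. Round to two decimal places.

1.65%

Output gap = 100 × (16.4 − 16.8) / 16.8 = -2.38%.
i = 1.10 + 2.70 + 2.29 × (2.80 − 2.70) + 1 × (-2.38)
   = 1.10 + 2.7 + 0.229 − 2.38 = 1.65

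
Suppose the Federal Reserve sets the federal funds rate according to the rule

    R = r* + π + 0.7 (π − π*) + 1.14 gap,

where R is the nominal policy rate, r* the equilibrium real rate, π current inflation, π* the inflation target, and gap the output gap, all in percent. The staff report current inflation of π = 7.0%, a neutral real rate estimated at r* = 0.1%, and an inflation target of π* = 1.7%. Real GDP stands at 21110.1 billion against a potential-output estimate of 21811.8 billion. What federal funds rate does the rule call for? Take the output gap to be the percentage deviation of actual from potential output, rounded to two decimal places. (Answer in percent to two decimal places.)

Output gap = 100 × (21110.1 − 21811.8) / 21811.8 = -3.22%.
R = 0.10 + 7.00 + 0.7 × (7.00 − 1.70) + 1.14 × (-3.22)
   = 0.10 + 7 + 3.71 − 3.6708 = 7.14

7.14%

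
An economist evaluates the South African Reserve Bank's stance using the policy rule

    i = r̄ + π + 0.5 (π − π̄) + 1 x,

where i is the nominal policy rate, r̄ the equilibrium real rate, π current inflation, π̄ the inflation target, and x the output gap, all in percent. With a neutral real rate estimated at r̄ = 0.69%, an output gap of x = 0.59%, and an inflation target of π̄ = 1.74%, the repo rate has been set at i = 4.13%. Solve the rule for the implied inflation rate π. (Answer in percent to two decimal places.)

2.48%

Collecting π: i = r̄ + (1 + 0.5) π − 0.5 π̄ + 1 x
1.5 π = 4.13 − 0.69 + 0.5 × 1.74 − 1 × 0.59 = 3.72
π = 3.72 / 1.5 = 2.48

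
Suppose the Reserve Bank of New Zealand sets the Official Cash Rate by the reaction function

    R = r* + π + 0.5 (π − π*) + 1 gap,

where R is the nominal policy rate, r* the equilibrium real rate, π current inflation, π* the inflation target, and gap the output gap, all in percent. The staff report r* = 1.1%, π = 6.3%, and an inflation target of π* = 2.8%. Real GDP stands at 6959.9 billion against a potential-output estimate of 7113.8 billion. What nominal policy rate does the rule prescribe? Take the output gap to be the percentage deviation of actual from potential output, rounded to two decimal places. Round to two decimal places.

Output gap = 100 × (6959.9 − 7113.8) / 7113.8 = -2.16%.
R = 1.10 + 6.30 + 0.5 × (6.30 − 2.80) + 1 × (-2.16)
   = 1.10 + 6.3 + 1.75 − 2.16 = 6.99

6.99%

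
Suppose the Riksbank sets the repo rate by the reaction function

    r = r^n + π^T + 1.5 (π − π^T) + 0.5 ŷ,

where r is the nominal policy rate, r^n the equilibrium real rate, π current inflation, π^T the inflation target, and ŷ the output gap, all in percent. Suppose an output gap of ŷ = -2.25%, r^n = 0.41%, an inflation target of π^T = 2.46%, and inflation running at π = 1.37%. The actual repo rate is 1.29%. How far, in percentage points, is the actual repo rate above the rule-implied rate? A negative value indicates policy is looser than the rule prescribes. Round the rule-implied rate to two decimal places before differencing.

r = 0.41 + 2.46 + 1.5 × (1.37 − 2.46) + 0.5 × (-2.25)
   = 0.41 + 2.46 − 1.635 − 1.125 = 0.11
Deviation = 1.29 − 0.11 = 1.18 pp.

1.18 pp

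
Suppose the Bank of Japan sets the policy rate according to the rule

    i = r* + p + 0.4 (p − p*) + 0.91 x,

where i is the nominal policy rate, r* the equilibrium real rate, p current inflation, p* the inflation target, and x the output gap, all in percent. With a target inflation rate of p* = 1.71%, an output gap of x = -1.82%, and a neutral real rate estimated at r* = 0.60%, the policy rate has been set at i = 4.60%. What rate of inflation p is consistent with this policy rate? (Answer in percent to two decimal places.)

Collecting p: i = r* + (1 + 0.4) p − 0.4 p* + 0.91 x
1.4 p = 4.60 − 0.60 + 0.4 × 1.71 − 0.91 × (-1.82) = 6.3402
p = 6.3402 / 1.4 = 4.53

4.53%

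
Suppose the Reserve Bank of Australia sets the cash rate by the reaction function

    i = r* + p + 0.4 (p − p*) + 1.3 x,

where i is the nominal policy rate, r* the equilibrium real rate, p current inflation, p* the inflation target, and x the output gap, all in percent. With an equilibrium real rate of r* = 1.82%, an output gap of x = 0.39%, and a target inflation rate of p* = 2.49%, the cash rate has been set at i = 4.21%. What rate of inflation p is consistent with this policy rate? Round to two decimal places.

2.06%

Collecting p: i = r* + (1 + 0.4) p − 0.4 p* + 1.3 x
1.4 p = 4.21 − 1.82 + 0.4 × 2.49 − 1.3 × 0.39 = 2.879
p = 2.879 / 1.4 = 2.06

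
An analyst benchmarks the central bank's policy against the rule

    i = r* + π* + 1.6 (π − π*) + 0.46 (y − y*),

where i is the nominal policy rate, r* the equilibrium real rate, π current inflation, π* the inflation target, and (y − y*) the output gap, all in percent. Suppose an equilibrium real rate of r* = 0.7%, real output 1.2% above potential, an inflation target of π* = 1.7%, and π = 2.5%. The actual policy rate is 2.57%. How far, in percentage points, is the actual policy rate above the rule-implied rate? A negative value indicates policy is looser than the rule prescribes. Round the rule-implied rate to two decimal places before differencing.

Output 1.2% above potential → (y − y*) = 1.2.
i = 0.7 + 1.7 + 1.6 × (2.5 − 1.7) + 0.46 × 1.2
   = 0.7 + 1.7 + 1.28 + 0.552 = 4.23
Deviation = 2.57 − 4.23 = -1.66 pp.

-1.66 pp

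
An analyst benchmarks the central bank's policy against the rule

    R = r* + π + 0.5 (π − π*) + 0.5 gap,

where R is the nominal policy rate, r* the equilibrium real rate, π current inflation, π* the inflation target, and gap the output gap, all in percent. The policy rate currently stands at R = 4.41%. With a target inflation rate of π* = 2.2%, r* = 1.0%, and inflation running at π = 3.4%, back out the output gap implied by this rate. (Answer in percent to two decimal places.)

0.5 gap = 4.41 − 1.0 − 3.4 − 0.5 × (3.4 − 2.2) = -0.59
gap = -0.59 / 0.5 = -1.18

-1.18%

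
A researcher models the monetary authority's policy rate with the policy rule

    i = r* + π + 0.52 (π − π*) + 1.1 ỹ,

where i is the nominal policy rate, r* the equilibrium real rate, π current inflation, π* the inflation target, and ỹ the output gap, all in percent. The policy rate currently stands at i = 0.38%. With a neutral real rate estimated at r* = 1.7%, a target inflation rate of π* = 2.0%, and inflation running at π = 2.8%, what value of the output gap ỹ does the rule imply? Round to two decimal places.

-4.12%

1.1 ỹ = 0.38 − 1.7 − 2.8 − 0.52 × (2.8 − 2.0) = -4.536
ỹ = -4.536 / 1.1 = -4.12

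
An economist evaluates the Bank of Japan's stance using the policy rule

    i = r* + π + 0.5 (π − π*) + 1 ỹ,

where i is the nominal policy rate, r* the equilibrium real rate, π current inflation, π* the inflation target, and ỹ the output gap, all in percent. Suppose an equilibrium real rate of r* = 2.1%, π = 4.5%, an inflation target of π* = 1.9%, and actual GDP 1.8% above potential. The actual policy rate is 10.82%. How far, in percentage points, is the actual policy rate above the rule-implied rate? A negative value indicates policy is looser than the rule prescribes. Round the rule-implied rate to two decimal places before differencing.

Output 1.8% above potential → ỹ = 1.8.
i = 2.1 + 4.5 + 0.5 × (4.5 − 1.9) + 1 × 1.8
   = 2.1 + 4.5 + 1.3 + 1.8 = 9.70
Deviation = 10.82 − 9.70 = 1.12 pp.

1.12 pp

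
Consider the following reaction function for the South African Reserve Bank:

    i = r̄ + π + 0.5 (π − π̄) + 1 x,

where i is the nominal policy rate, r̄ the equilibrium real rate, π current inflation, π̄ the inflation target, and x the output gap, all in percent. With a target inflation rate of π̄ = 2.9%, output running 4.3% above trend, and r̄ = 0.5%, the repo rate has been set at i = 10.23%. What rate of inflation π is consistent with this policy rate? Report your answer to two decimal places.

4.59%

Output 4.3% above potential → x = 4.3.
Collecting π: i = r̄ + (1 + 0.5) π − 0.5 π̄ + 1 x
1.5 π = 10.23 − 0.5 + 0.5 × 2.9 − 1 × 4.3 = 6.88
π = 6.88 / 1.5 = 4.59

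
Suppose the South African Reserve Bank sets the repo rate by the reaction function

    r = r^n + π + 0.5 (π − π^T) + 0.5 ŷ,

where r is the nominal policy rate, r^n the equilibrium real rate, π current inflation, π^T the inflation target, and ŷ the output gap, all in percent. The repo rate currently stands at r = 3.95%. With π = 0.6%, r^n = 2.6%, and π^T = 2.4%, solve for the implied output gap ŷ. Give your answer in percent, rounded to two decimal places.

3.30%

0.5 ŷ = 3.95 − 2.6 − 0.6 − 0.5 × (0.6 − 2.4) = 1.65
ŷ = 1.65 / 0.5 = 3.30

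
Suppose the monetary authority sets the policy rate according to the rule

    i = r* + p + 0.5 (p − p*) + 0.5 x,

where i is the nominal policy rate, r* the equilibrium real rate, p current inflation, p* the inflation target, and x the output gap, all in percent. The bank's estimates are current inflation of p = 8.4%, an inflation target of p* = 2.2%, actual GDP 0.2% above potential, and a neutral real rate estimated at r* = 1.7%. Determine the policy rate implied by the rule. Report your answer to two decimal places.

13.30%

Output 0.2% above potential → x = 0.2.
i = 1.7 + 8.4 + 0.5 × (8.4 − 2.2) + 0.5 × 0.2
   = 1.7 + 8.4 + 3.1 + 0.1 = 13.30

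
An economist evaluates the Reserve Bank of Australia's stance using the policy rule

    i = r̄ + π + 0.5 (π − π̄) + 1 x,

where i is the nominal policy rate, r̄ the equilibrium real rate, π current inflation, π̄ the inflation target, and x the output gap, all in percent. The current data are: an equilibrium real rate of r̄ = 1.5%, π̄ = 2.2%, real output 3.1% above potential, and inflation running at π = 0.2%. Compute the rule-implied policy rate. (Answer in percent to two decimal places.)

Output 3.1% above potential → x = 3.1.
i = 1.5 + 0.2 + 0.5 × (0.2 − 2.2) + 1 × 3.1
   = 1.5 + 0.2 − 1 + 3.1 = 3.80

3.80%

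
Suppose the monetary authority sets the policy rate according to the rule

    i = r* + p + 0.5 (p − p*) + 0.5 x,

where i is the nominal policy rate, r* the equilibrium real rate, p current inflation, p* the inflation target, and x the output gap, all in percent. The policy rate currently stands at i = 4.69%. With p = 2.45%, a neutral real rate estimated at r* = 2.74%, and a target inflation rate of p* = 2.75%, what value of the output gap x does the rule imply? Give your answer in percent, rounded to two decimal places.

0.5 x = 4.69 − 2.74 − 2.45 − 0.5 × (2.45 − 2.75) = -0.35
x = -0.35 / 0.5 = -0.70

-0.70%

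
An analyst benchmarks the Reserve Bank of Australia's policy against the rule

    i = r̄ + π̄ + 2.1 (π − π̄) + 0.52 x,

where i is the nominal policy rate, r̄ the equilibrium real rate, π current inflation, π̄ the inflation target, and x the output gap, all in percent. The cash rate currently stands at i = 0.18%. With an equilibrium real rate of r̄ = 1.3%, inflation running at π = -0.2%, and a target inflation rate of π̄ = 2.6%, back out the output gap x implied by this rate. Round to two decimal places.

0.52 x = 0.18 − 1.3 − 2.6 − 2.1 × ((-0.2) − 2.6) = 2.16
x = 2.16 / 0.52 = 4.15

4.15%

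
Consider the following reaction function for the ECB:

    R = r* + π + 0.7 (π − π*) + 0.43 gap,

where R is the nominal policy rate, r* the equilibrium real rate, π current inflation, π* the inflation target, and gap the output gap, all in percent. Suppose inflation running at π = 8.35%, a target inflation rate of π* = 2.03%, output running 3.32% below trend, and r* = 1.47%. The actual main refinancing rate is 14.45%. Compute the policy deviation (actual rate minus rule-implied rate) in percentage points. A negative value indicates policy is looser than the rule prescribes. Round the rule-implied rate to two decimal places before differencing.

Output 3.32% below potential → gap = -3.32.
R = 1.47 + 8.35 + 0.7 × (8.35 − 2.03) + 0.43 × (-3.32)
   = 1.47 + 8.35 + 4.424 − 1.4276 = 12.82
Deviation = 14.45 − 12.82 = 1.63 pp.

1.63 pp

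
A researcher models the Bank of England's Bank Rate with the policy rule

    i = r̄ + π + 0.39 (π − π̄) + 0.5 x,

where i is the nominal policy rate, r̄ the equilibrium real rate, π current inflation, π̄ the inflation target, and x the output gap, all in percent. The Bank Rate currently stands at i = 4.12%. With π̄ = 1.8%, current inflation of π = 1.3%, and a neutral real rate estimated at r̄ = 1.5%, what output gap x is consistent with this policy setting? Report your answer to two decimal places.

3.03%

0.5 x = 4.12 − 1.5 − 1.3 − 0.39 × (1.3 − 1.8) = 1.515
x = 1.515 / 0.5 = 3.03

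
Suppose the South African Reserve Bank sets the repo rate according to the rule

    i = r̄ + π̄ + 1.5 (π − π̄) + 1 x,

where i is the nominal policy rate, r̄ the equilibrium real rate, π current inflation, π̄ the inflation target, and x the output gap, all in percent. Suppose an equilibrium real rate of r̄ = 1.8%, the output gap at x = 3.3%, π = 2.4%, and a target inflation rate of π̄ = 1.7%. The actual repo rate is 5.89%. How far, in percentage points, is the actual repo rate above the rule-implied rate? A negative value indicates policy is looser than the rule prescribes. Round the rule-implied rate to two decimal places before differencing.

-1.96 pp

i = 1.8 + 1.7 + 1.5 × (2.4 − 1.7) + 1 × 3.3
   = 1.8 + 1.7 + 1.05 + 3.3 = 7.85
Deviation = 5.89 − 7.85 = -1.96 pp.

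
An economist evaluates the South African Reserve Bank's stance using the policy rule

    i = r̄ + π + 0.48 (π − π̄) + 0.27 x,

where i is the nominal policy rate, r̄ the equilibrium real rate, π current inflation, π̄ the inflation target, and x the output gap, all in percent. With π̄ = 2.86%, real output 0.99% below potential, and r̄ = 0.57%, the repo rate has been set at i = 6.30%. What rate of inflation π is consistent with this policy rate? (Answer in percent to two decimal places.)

Output 0.99% below potential → x = -0.99.
Collecting π: i = r̄ + (1 + 0.48) π − 0.48 π̄ + 0.27 x
1.48 π = 6.30 − 0.57 + 0.48 × 2.86 − 0.27 × (-0.99) = 7.3701
π = 7.3701 / 1.48 = 4.98

4.98%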